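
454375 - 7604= 446771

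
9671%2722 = 1505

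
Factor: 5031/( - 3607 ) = -3^2*13^1 * 43^1*3607^( - 1)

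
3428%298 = 150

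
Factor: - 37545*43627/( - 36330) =109198381/2422 = 2^( - 1 )*7^(-1)*173^(-1) * 2503^1*43627^1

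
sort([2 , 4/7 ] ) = [ 4/7,2 ]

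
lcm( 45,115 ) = 1035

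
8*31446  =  251568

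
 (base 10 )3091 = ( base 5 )44331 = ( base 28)3QB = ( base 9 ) 4214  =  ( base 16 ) C13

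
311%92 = 35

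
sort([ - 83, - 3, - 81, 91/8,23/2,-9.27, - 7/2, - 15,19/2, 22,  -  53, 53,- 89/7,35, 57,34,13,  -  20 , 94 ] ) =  [ - 83,-81, - 53, - 20 , - 15, - 89/7, - 9.27, - 7/2, -3, 19/2,91/8, 23/2 , 13, 22 , 34,35, 53, 57, 94]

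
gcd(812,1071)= 7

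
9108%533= 47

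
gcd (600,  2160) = 120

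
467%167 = 133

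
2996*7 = 20972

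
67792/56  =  1210 + 4/7 = 1210.57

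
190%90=10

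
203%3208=203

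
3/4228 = 3/4228= 0.00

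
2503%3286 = 2503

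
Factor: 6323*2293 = 2293^1*6323^1 = 14498639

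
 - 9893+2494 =  -  7399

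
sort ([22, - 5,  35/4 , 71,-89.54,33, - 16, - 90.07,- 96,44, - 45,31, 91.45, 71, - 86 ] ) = [ - 96, - 90.07, - 89.54,- 86 , - 45, - 16, - 5 , 35/4,22, 31, 33 , 44 , 71,  71, 91.45 ] 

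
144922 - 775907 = - 630985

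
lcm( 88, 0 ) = 0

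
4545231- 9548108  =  -5002877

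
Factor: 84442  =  2^1*42221^1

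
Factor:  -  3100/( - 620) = 5 = 5^1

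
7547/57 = 7547/57= 132.40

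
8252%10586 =8252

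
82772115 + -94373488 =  - 11601373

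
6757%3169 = 419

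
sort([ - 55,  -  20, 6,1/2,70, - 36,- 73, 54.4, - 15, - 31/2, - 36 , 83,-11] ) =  [ - 73, - 55, - 36, - 36,-20, - 31/2, - 15, - 11,1/2, 6 , 54.4,70,  83 ] 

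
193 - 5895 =  -  5702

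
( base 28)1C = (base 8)50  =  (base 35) 15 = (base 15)2A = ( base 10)40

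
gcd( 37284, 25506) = 78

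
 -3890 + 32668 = 28778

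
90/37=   90/37 = 2.43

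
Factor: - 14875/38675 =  - 5^1*13^( - 1) = - 5/13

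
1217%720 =497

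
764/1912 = 191/478 = 0.40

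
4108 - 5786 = - 1678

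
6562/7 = 6562/7 = 937.43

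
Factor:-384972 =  - 2^2*3^1*7^1*4583^1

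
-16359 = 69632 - 85991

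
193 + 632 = 825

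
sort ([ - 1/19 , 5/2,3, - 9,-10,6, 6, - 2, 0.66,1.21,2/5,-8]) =[ - 10, - 9, - 8,-2, - 1/19, 2/5,0.66,1.21,5/2,3, 6,6] 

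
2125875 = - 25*( - 85035)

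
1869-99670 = -97801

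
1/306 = 1/306 = 0.00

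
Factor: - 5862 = - 2^1*3^1*977^1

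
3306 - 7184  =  -3878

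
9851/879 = 9851/879 = 11.21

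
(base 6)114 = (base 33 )1d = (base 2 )101110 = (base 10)46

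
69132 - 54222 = 14910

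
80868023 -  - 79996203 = 160864226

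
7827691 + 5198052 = 13025743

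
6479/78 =83+ 5/78  =  83.06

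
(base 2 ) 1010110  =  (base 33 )2K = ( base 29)2s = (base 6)222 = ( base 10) 86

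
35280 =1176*30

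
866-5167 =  - 4301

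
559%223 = 113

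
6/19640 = 3/9820 = 0.00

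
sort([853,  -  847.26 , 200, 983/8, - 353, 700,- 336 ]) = [ - 847.26 , -353, - 336,983/8, 200,700,853]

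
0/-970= 0/1 = - 0.00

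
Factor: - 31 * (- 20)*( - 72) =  - 44640 = - 2^5*3^2*  5^1*31^1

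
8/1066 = 4/533 =0.01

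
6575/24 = 6575/24 = 273.96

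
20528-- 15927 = 36455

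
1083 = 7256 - 6173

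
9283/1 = 9283 = 9283.00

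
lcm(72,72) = 72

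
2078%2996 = 2078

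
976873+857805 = 1834678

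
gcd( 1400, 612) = 4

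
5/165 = 1/33  =  0.03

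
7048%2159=571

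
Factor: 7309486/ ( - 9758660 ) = - 2^(-1)*5^(-1)*487933^( - 1)* 3654743^1= - 3654743/4879330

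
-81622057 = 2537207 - 84159264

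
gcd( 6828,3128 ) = 4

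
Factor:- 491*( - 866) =2^1 * 433^1*491^1 = 425206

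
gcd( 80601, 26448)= 3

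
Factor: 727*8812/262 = 3203162/131 = 2^1*131^( - 1 ) *727^1 * 2203^1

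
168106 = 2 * 84053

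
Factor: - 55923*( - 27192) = 1520658216  =  2^3*3^2*7^1*11^1*103^1*2663^1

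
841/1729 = 841/1729 = 0.49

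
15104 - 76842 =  - 61738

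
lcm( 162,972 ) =972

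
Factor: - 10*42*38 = - 15960 = - 2^3* 3^1*5^1*7^1* 19^1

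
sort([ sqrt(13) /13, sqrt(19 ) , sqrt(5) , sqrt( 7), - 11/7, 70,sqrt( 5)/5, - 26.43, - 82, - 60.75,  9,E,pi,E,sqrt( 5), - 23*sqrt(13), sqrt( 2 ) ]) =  [ - 23*sqrt( 13), - 82, - 60.75,-26.43, - 11/7,sqrt( 13)/13,sqrt (5)/5 , sqrt ( 2 ),sqrt( 5 ) , sqrt( 5 ),sqrt( 7),E,E, pi, sqrt( 19),9,70 ] 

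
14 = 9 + 5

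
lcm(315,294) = 4410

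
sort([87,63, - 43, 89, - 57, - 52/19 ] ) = [-57, - 43,-52/19, 63, 87, 89]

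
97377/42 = 4637/2 = 2318.50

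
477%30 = 27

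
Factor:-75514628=-2^2*7^1*67^1*40253^1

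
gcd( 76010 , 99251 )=1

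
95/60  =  1 +7/12 = 1.58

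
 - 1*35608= - 35608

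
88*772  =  67936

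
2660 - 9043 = -6383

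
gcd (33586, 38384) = 4798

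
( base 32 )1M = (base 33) 1l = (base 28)1q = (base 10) 54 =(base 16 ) 36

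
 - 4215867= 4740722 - 8956589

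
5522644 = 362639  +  5160005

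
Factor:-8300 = -2^2 * 5^2*83^1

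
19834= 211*94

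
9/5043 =3/1681  =  0.00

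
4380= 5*876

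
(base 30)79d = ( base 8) 14667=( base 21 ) EJA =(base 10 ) 6583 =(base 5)202313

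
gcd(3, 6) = 3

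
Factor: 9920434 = 2^1*31^1*53^1*3019^1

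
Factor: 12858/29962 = 3^1*71^(-1)*211^ (- 1)*2143^1 =6429/14981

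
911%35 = 1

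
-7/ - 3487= 7/3487 = 0.00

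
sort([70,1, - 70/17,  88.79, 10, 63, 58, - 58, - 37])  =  [ - 58, - 37, - 70/17, 1,10,  58, 63, 70, 88.79]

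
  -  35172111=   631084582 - 666256693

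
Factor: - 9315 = -3^4 * 5^1 * 23^1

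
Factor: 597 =3^1*199^1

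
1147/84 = 1147/84 = 13.65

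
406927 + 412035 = 818962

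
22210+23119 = 45329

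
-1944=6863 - 8807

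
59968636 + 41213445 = 101182081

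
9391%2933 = 592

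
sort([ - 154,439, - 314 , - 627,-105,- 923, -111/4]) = [-923, - 627,-314,-154, - 105, - 111/4,439 ] 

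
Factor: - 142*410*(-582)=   33884040 = 2^3*3^1 * 5^1 * 41^1 * 71^1*97^1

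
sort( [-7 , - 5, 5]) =[ - 7, - 5,5 ]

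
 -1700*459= - 780300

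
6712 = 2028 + 4684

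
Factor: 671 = 11^1 * 61^1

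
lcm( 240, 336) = 1680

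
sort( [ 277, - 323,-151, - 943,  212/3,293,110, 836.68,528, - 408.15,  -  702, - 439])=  [- 943, - 702, - 439, - 408.15,-323, - 151,212/3, 110,277, 293 , 528 , 836.68 ] 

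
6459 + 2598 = 9057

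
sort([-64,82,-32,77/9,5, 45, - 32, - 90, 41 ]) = [ - 90,-64,- 32,- 32,5,77/9,41, 45,82 ] 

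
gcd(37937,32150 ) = 643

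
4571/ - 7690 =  - 4571/7690 = -  0.59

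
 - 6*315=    - 1890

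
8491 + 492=8983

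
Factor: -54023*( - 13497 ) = 729148431 =3^1  *  11^1*89^1*409^1*607^1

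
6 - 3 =3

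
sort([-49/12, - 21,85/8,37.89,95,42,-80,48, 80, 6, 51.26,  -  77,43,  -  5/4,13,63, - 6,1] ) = [ - 80, - 77, - 21, - 6,-49/12, - 5/4,1, 6 , 85/8, 13,37.89,42, 43, 48,51.26,  63,80,95]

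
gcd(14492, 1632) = 4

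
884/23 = 884/23 = 38.43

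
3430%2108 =1322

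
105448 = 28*3766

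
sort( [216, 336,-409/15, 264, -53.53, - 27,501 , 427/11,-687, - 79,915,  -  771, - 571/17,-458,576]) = [ - 771, - 687, - 458, - 79,-53.53,-571/17, - 409/15,  -  27, 427/11, 216,264,336, 501, 576, 915]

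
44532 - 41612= 2920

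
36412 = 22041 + 14371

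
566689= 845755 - 279066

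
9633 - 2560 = 7073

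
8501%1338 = 473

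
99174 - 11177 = 87997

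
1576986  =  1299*1214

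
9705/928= 10+ 425/928 = 10.46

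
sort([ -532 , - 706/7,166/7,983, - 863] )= [ - 863, - 532, - 706/7,166/7,  983]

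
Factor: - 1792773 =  - 3^4*22133^1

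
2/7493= 2/7493 = 0.00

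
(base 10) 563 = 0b1000110011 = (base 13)344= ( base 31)I5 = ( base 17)1G2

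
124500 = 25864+98636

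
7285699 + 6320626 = 13606325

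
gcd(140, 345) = 5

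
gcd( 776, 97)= 97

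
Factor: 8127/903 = 3^2 = 9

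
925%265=130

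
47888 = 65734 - 17846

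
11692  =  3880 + 7812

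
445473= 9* 49497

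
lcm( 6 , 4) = 12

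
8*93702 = 749616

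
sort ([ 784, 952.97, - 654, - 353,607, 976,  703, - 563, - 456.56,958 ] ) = [ - 654, - 563,-456.56, -353,607, 703,784 , 952.97, 958, 976] 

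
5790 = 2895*2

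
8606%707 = 122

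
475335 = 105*4527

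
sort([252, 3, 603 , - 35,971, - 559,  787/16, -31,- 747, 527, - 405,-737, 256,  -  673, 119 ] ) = [ - 747, - 737,-673,-559, -405, - 35, - 31, 3, 787/16 , 119, 252,256, 527,603, 971]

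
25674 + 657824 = 683498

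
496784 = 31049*16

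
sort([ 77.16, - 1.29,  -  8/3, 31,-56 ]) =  [-56, - 8/3,  -  1.29,  31, 77.16]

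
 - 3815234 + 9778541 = 5963307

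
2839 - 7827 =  - 4988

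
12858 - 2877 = 9981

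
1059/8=132 + 3/8 =132.38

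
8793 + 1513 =10306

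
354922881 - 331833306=23089575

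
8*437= 3496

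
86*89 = 7654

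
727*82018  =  59627086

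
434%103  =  22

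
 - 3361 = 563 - 3924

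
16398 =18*911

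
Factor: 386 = 2^1*193^1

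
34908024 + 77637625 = 112545649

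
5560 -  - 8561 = 14121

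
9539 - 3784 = 5755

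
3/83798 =3/83798 = 0.00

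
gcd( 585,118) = 1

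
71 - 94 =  - 23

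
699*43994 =30751806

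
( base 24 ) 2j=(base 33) 21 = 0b1000011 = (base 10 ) 67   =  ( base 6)151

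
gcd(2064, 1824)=48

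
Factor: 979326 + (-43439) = 935887 = 139^1*6733^1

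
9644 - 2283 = 7361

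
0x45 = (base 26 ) 2h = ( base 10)69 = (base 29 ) 2b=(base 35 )1Y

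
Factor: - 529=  - 23^2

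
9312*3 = 27936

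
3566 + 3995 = 7561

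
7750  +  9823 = 17573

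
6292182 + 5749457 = 12041639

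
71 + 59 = 130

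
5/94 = 5/94  =  0.05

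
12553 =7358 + 5195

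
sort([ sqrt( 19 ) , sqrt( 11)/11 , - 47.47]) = [ - 47.47,  sqrt ( 11) /11,sqrt( 19) ]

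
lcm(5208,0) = 0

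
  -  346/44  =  -173/22=- 7.86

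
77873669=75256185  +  2617484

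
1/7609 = 1/7609 = 0.00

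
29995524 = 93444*321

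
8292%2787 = 2718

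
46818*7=327726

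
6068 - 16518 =-10450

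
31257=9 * 3473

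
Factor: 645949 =17^1 * 37997^1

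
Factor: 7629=3^1*2543^1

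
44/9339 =4/849  =  0.00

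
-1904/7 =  - 272=- 272.00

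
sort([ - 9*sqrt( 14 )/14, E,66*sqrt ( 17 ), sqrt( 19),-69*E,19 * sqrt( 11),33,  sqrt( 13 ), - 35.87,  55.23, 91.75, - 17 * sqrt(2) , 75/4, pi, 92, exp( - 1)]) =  [ - 69*E, - 35.87, - 17*sqrt( 2 ),-9*sqrt( 14 )/14, exp( - 1 ) , E , pi , sqrt ( 13),sqrt(19),75/4,  33,55.23,19*sqrt( 11), 91.75, 92, 66*sqrt(17)]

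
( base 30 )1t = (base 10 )59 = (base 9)65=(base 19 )32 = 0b111011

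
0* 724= 0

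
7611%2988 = 1635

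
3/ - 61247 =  - 3/61247= - 0.00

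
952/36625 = 952/36625 = 0.03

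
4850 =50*97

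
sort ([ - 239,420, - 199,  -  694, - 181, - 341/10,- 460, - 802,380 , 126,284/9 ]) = [ - 802, - 694, - 460, - 239, - 199 , - 181, - 341/10, 284/9 , 126, 380,420] 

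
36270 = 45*806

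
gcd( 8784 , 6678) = 18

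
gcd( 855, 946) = 1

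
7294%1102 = 682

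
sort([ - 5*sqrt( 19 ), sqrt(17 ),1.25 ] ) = [ - 5*sqrt (19 ) , 1.25, sqrt( 17) ] 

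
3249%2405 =844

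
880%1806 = 880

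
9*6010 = 54090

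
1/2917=1/2917= 0.00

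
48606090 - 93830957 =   -  45224867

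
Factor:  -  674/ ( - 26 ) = 337/13 = 13^( - 1 )*337^1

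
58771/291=58771/291 = 201.96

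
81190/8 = 40595/4 = 10148.75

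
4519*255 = 1152345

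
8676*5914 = 51309864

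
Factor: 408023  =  7^2*11^1*757^1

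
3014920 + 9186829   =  12201749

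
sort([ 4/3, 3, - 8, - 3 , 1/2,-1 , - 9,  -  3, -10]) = [ - 10, - 9, - 8 , - 3, - 3, - 1,1/2, 4/3, 3] 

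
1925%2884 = 1925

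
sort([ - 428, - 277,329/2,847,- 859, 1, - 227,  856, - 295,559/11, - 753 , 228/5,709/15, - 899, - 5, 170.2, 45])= [ - 899,-859, - 753, - 428, - 295, - 277, - 227, - 5, 1, 45,228/5 , 709/15, 559/11,329/2 , 170.2,  847, 856] 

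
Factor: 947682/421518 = 969/431=3^1*17^1*19^1*431^( - 1)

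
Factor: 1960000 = 2^6*5^4*7^2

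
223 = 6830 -6607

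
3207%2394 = 813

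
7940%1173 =902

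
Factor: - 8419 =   -  8419^1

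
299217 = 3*99739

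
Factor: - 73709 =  - 73709^1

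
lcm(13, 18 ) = 234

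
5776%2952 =2824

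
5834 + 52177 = 58011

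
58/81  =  58/81 = 0.72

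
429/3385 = 429/3385= 0.13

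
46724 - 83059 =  - 36335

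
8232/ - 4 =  - 2058 + 0/1 = - 2058.00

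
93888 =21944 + 71944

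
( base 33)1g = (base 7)100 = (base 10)49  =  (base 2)110001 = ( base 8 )61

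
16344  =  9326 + 7018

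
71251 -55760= 15491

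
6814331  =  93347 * 73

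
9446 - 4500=4946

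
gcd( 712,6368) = 8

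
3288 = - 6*( - 548 ) 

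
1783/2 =891 + 1/2 = 891.50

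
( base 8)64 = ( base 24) 24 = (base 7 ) 103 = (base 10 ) 52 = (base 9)57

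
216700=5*43340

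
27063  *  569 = 15398847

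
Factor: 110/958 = 5^1*11^1*479^(  -  1) = 55/479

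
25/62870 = 5/12574 = 0.00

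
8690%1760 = 1650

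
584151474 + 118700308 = 702851782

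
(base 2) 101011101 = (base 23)f4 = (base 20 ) H9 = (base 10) 349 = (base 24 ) ed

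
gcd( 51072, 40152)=168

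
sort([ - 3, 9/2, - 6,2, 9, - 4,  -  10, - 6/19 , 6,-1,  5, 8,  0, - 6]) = [-10, - 6,- 6, - 4,-3, - 1, - 6/19, 0, 2,  9/2,  5, 6,8, 9]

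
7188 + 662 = 7850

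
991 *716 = 709556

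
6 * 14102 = 84612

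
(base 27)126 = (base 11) 658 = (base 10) 789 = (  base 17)2c7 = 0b1100010101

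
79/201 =79/201 = 0.39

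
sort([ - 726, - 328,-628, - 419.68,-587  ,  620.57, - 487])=[-726 , - 628,  -  587,-487, - 419.68, - 328, 620.57] 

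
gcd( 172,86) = 86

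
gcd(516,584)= 4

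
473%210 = 53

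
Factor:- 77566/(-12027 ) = 2^1 * 3^ ( - 1) * 19^( - 1) *211^( - 1)*38783^1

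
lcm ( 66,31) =2046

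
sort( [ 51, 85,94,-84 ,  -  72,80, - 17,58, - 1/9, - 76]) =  [ - 84, - 76,  -  72,-17, - 1/9,51,58,80, 85,94]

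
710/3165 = 142/633=0.22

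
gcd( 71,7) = 1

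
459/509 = 459/509 = 0.90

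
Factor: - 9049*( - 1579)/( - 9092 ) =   -  2^ ( - 2 )*1579^1 * 2273^ ( - 1)*9049^1 = - 14288371/9092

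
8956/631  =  14 + 122/631   =  14.19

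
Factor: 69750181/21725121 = 3^( - 1)*11^( - 1)*41^(  -  1 )*233^1*16057^( - 1)* 299357^1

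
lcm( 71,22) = 1562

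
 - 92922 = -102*911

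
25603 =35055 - 9452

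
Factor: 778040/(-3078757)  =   - 2^3*5^1 * 11^(-1)*23^(-1)*43^( - 1 )*53^1* 283^( - 1 )*367^1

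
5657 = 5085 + 572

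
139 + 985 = 1124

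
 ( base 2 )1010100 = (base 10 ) 84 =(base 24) 3c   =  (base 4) 1110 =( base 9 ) 103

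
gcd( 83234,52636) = 2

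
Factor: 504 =2^3*3^2*7^1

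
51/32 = 1 + 19/32=1.59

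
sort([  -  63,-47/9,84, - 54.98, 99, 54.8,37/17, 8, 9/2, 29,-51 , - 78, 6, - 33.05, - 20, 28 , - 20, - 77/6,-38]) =[-78, - 63, - 54.98, - 51, - 38, - 33.05  ,-20  ,-20, - 77/6, - 47/9,37/17, 9/2,6  ,  8, 28,29, 54.8,84, 99 ] 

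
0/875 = 0=0.00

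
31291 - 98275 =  - 66984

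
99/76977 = 11/8553= 0.00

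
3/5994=1/1998= 0.00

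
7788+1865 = 9653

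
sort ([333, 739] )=[ 333, 739] 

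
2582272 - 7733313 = -5151041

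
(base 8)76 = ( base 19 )35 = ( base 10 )62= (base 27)28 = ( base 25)2C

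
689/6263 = 689/6263 =0.11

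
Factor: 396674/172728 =198337/86364 = 2^ (- 2)*3^( - 2 )*2399^(  -  1 )*198337^1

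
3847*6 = 23082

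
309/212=1  +  97/212  =  1.46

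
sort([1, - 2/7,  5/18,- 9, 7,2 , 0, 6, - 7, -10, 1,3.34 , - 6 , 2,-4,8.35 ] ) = [ - 10,-9,-7, - 6,- 4 ,-2/7,0,5/18,1,  1 , 2,  2,3.34,  6,7,8.35]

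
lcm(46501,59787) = 418509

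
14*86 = 1204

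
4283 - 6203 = - 1920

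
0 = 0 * 549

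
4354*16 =69664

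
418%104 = 2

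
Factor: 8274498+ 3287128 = 2^1*1951^1*2963^1 =11561626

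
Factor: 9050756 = 2^2*11^1 * 13^1*15823^1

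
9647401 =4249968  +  5397433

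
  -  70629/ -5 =70629/5 = 14125.80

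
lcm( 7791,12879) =631071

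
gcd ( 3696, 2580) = 12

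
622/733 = 622/733 = 0.85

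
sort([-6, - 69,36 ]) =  [ - 69 ,-6,36]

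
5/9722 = 5/9722 = 0.00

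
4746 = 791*6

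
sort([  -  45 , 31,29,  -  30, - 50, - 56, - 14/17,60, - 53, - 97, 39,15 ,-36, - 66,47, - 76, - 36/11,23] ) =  [  -  97, - 76, - 66, - 56, - 53, - 50, - 45, - 36, - 30,- 36/11, - 14/17,15 , 23, 29,31,39,47, 60] 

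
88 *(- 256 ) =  - 22528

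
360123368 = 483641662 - 123518294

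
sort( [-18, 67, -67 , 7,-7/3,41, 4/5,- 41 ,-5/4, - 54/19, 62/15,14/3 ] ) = [  -  67,-41, - 18, -54/19, - 7/3,-5/4,4/5  ,  62/15  ,  14/3,  7, 41,67] 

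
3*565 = 1695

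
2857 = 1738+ 1119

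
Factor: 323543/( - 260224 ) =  - 2^( - 7) * 11^1*19^( - 1)*67^1*107^( - 1 )*439^1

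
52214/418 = 124 + 191/209 = 124.91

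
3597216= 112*32118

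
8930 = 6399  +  2531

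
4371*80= 349680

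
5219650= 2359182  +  2860468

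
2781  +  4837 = 7618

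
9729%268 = 81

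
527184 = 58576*9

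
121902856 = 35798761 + 86104095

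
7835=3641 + 4194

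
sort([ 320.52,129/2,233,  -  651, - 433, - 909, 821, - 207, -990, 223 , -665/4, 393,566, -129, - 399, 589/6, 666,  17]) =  [ - 990, - 909, - 651, - 433, - 399, - 207, - 665/4,-129, 17, 129/2, 589/6, 223, 233,  320.52,  393 , 566, 666,821] 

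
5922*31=183582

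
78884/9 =8764 + 8/9 = 8764.89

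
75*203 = 15225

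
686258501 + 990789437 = 1677047938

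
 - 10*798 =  - 7980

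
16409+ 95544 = 111953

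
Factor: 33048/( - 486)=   -  2^2*17^1 =- 68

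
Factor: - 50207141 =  - 617^1*81373^1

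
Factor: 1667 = 1667^1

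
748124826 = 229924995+518199831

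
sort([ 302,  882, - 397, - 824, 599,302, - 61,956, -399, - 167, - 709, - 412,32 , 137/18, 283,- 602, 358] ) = [ - 824, - 709, - 602, - 412, -399, - 397, - 167, - 61,137/18, 32 , 283, 302, 302,358, 599, 882, 956]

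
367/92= 367/92 =3.99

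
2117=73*29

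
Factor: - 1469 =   -  13^1*113^1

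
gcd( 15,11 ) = 1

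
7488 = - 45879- - 53367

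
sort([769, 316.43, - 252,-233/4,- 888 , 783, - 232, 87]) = [  -  888 , - 252, - 232,-233/4, 87,  316.43 , 769 , 783]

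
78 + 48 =126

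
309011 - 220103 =88908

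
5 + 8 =13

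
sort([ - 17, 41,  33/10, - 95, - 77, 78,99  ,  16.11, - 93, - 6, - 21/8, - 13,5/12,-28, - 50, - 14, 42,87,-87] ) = [ - 95, - 93, - 87,- 77, - 50, - 28, - 17, - 14, - 13, - 6,-21/8, 5/12,33/10,16.11,41, 42,78 , 87,99]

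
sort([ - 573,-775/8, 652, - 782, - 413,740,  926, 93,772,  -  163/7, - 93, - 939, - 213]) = [-939 ,-782,-573, - 413, - 213, - 775/8, - 93 , - 163/7,93, 652 , 740,772,926 ]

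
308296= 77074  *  4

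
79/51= 79/51 = 1.55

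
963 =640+323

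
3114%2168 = 946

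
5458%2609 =240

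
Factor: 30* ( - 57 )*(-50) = 85500 =2^2*3^2 * 5^3*19^1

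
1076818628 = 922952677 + 153865951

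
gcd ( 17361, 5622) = 3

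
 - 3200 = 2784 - 5984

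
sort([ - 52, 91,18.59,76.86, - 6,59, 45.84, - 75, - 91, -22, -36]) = [- 91, - 75,-52, - 36, - 22 , - 6, 18.59 , 45.84 , 59,76.86,91 ]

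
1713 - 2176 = - 463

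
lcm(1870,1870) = 1870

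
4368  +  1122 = 5490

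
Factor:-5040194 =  - 2^1*17^1 * 53^1*2797^1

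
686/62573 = 14/1277 = 0.01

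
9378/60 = 156+3/10= 156.30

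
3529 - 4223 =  - 694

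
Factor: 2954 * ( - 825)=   - 2^1*3^1*5^2*7^1*11^1*211^1 = - 2437050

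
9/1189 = 9/1189 = 0.01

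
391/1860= 391/1860 = 0.21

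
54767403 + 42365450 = 97132853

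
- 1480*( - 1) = 1480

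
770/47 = 770/47 = 16.38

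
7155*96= 686880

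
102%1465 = 102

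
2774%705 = 659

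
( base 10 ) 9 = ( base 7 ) 12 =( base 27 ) 9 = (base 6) 13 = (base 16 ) 9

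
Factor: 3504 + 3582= 2^1*3^1*1181^1 = 7086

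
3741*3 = 11223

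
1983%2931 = 1983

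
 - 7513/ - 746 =10 + 53/746  =  10.07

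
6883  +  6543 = 13426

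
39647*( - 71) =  - 2814937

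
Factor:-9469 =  - 17^1*557^1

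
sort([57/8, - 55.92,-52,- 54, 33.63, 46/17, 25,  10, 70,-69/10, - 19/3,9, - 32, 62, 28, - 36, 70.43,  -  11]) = [-55.92, - 54,-52,-36,-32, - 11, - 69/10, - 19/3 , 46/17, 57/8,9,10,25,28, 33.63,62,70,70.43]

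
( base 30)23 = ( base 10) 63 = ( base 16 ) 3F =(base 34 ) 1T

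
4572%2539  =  2033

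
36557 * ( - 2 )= - 73114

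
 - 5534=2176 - 7710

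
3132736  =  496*6316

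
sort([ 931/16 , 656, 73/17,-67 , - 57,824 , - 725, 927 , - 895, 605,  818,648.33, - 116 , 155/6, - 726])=[ - 895, - 726, -725, -116, - 67,-57, 73/17, 155/6 , 931/16,605,648.33,656,818,824,927] 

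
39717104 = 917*43312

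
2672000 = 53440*50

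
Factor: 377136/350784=873/812 = 2^( - 2 )*3^2*  7^( - 1 )*29^( - 1)*97^1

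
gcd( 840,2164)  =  4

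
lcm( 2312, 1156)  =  2312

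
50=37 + 13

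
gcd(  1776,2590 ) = 74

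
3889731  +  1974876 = 5864607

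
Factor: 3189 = 3^1*1063^1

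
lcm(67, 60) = 4020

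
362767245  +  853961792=1216729037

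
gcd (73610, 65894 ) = 2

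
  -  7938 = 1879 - 9817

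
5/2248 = 5/2248 = 0.00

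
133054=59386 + 73668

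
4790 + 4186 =8976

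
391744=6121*64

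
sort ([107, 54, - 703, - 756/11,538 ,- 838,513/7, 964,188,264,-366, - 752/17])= [ - 838, - 703, - 366,-756/11, - 752/17, 54,513/7,107, 188,264, 538,964] 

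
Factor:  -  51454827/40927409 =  - 3^2 * 31^( - 1)*37^1*191^1*683^ (  -  1 )*809^1*1933^( - 1) 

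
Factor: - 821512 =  - 2^3*29^1*3541^1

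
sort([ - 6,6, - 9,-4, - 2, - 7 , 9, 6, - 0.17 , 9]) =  [ - 9,-7, - 6 , - 4, - 2 , - 0.17,6,6,9 , 9]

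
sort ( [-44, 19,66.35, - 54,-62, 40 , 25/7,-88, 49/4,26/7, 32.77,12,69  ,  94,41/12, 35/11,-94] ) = [ - 94, - 88, - 62, - 54, - 44,35/11,41/12,25/7,26/7,12,  49/4,19,  32.77,40,66.35,69,  94] 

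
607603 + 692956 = 1300559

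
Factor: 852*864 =2^7*3^4* 71^1 = 736128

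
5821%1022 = 711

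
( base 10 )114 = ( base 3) 11020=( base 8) 162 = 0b1110010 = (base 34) 3c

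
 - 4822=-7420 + 2598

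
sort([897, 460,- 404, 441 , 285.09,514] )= [ - 404, 285.09, 441, 460 , 514,897]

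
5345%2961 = 2384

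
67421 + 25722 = 93143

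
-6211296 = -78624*79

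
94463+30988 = 125451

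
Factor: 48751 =48751^1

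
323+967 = 1290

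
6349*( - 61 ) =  - 387289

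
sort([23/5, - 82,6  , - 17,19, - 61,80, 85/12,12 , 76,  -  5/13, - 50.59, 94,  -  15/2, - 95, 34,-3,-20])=[ - 95,  -  82 , - 61, -50.59,- 20,-17,-15/2,-3, - 5/13, 23/5,6 , 85/12,12,19,34,76,80,94 ] 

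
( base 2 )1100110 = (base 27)3L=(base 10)102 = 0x66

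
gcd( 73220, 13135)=5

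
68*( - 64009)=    - 4352612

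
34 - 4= 30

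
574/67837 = 82/9691  =  0.01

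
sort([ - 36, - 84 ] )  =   [ - 84 , - 36]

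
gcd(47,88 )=1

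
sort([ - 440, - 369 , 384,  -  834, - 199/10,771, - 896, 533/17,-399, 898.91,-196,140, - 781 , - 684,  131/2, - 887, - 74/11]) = [ - 896, - 887, - 834, - 781, - 684, - 440, - 399, - 369,-196,-199/10, - 74/11, 533/17 , 131/2, 140,384,  771,  898.91 ]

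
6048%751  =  40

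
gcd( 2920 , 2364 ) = 4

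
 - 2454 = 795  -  3249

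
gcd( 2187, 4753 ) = 1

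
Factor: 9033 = 3^1*3011^1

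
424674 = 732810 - 308136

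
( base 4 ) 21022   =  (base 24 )10A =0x24a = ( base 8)1112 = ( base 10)586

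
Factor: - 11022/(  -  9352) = 33/28 = 2^ (-2)*3^1*7^(- 1)*11^1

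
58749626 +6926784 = 65676410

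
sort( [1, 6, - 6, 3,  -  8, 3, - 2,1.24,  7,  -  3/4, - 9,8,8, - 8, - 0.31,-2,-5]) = [-9,  -  8,-8,-6,  -  5,-2, - 2, - 3/4,-0.31, 1 , 1.24,  3,3,  6,  7,8 , 8 ]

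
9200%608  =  80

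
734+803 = 1537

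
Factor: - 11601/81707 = -3^2*1289^1 * 81707^( -1)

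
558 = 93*6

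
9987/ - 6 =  - 3329/2 = - 1664.50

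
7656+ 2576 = 10232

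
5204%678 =458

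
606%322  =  284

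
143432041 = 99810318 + 43621723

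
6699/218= 30 + 159/218 =30.73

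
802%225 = 127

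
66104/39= 66104/39 = 1694.97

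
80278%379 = 309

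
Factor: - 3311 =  - 7^1*11^1*43^1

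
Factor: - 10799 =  - 10799^1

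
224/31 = 7 + 7/31 = 7.23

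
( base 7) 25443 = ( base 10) 6744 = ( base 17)165C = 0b1101001011000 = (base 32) 6IO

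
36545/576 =63  +  257/576 = 63.45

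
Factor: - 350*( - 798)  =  2^2*3^1 *5^2*7^2 *19^1 = 279300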